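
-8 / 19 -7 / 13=-237 / 247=-0.96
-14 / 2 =-7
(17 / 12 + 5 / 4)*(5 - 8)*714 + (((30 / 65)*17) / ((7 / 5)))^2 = -5680.59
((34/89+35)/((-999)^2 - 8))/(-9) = -3149/799392393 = -0.00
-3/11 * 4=-12/11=-1.09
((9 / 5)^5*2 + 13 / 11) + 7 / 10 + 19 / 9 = 25854029 / 618750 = 41.78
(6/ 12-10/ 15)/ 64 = -1/ 384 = -0.00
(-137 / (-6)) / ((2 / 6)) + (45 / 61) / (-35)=58481 / 854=68.48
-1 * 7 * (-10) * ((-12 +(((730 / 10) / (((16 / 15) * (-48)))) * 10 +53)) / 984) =39935 / 20992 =1.90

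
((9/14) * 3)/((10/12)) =81/35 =2.31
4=4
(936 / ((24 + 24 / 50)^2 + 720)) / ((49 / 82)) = 333125 / 280574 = 1.19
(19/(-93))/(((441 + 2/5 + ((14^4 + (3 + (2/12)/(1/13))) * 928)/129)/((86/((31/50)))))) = -0.00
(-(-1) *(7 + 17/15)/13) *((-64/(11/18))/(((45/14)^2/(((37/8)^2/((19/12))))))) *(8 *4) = -2741.68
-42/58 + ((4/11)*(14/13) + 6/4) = 9683/8294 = 1.17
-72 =-72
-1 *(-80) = 80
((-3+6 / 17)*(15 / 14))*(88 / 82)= -3.04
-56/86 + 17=703/43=16.35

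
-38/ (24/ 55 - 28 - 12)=1045/ 1088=0.96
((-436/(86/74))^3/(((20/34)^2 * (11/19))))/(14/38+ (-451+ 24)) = 54749442053146184/88616514525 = 617824.37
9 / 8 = 1.12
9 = 9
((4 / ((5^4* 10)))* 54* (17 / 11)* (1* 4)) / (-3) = -2448 / 34375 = -0.07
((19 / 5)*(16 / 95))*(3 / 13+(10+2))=2544 / 325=7.83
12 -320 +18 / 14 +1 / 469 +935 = 294667 / 469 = 628.29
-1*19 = -19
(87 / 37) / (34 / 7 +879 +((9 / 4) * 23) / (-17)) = 0.00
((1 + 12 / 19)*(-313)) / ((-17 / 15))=450.60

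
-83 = -83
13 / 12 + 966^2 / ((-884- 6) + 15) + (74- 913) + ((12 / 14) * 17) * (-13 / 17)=-20112997 / 10500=-1915.52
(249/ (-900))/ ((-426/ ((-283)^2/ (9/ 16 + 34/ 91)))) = 1209824434/ 21773925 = 55.56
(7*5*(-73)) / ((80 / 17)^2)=-147679 / 1280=-115.37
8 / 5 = 1.60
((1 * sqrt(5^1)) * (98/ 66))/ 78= 49 * sqrt(5)/ 2574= 0.04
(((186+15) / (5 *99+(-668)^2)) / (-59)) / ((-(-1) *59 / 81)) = -16281 / 1555028839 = -0.00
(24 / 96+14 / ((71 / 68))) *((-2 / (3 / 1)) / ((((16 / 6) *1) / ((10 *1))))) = -19395 / 568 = -34.15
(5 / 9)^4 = 625 / 6561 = 0.10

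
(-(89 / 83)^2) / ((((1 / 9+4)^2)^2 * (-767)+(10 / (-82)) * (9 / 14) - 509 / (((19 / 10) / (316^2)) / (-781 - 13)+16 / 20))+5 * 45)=153830153587607154 / 29367328891782427483487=0.00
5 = 5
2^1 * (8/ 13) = 16/ 13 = 1.23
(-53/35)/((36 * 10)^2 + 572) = -53/4556020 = -0.00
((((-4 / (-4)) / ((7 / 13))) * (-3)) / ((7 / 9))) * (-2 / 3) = 234 / 49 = 4.78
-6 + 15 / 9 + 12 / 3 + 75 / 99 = 14 / 33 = 0.42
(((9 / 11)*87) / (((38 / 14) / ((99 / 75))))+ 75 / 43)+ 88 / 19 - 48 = -143126 / 20425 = -7.01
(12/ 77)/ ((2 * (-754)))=-3/ 29029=-0.00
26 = 26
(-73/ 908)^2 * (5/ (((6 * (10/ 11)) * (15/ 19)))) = 1113761/ 148403520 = 0.01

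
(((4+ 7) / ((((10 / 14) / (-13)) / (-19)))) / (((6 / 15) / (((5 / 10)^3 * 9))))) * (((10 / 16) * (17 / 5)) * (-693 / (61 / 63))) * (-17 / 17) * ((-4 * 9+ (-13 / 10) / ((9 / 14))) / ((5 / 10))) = -1237315860.88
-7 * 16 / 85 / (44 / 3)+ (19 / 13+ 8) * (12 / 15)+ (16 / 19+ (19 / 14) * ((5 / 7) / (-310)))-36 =-38843468067 / 1403221820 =-27.68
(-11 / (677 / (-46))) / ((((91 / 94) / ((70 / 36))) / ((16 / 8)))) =237820 / 79209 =3.00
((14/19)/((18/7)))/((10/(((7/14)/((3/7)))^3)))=16807/369360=0.05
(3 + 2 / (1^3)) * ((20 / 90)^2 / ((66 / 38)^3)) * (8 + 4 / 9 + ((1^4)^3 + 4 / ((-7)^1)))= 76683620 / 183386511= 0.42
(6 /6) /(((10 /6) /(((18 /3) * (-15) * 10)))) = -540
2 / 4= 1 / 2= 0.50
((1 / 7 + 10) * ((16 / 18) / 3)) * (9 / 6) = 284 / 63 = 4.51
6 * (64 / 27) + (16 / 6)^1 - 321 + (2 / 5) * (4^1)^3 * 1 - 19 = -13388 / 45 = -297.51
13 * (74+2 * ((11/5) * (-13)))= 1092/5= 218.40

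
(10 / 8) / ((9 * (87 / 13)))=65 / 3132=0.02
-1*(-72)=72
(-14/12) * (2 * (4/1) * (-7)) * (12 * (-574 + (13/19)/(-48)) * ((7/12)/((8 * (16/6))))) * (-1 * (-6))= -179560843/2432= -73832.58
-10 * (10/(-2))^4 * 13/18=-40625/9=-4513.89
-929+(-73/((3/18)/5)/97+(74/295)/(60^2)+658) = -15121283411/51507000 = -293.58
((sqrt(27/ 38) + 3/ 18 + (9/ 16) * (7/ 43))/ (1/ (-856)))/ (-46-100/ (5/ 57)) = 0.79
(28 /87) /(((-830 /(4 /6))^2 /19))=532 /134852175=0.00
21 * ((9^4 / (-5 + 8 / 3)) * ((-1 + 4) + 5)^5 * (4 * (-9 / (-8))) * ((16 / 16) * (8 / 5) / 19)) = -69657034752 / 95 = -733231944.76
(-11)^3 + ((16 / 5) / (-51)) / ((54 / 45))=-203651 / 153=-1331.05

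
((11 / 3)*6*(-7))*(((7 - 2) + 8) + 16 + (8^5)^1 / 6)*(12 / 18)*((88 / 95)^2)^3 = -2355953511733133312 / 6615827015625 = -356108.69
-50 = -50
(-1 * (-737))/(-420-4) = -737/424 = -1.74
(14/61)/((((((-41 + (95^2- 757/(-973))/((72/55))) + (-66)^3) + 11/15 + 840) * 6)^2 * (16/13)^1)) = 1491098175/22536552395027362632434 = 0.00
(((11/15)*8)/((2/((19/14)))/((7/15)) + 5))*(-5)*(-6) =3344/155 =21.57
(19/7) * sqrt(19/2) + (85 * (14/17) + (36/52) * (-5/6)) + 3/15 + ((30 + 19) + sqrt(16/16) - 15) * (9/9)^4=19 * sqrt(38)/14 + 13601/130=112.99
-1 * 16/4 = -4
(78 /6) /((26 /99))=99 /2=49.50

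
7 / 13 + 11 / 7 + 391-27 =33316 / 91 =366.11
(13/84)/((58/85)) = 1105/4872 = 0.23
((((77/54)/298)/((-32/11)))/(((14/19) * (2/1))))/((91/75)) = -57475/62479872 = -0.00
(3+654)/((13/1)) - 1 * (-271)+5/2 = 8425/26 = 324.04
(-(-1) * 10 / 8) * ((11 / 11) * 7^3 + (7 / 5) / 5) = 4291 / 10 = 429.10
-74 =-74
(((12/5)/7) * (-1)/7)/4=-3/245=-0.01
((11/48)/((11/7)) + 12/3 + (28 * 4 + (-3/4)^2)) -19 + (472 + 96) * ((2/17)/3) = 48953/408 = 119.98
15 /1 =15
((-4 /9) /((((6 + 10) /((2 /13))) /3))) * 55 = -55 /78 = -0.71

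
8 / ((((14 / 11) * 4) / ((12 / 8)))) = 33 / 14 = 2.36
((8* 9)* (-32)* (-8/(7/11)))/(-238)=-101376/833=-121.70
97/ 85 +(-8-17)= -2028/ 85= -23.86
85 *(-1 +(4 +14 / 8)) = 403.75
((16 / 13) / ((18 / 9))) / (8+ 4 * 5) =2 / 91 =0.02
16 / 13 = 1.23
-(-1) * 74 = 74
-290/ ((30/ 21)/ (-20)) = 4060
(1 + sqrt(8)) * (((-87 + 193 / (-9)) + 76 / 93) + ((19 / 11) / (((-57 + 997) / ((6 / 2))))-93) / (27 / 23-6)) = -9431328983 * sqrt(2) / 53369910-9431328983 / 106739820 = -338.27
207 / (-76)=-2.72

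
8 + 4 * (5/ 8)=21/ 2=10.50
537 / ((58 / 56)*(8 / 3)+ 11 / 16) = 180432 / 1159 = 155.68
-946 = -946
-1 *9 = -9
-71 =-71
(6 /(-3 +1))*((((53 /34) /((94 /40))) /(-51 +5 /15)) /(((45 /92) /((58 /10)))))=35351 /75905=0.47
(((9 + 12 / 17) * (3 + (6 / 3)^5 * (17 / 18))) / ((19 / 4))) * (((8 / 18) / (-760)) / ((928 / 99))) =-36179 / 8542704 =-0.00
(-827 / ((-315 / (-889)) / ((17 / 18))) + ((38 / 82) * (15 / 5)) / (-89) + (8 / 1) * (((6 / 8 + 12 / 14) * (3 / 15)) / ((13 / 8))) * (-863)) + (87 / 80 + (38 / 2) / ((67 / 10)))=-3566.03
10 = 10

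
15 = 15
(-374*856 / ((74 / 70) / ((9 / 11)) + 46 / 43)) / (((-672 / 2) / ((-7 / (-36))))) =30113545 / 383892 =78.44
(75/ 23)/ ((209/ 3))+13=62716/ 4807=13.05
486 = 486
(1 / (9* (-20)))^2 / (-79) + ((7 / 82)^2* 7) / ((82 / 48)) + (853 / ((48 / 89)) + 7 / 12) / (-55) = -13941214134439 / 485128026900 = -28.74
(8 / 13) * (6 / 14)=24 / 91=0.26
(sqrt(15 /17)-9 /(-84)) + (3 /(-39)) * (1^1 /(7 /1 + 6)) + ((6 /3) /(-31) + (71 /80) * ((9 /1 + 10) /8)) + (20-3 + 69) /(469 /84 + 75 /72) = sqrt(255) /17 + 18815529641 /1243948160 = 16.06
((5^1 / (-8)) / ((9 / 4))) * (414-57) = -595 / 6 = -99.17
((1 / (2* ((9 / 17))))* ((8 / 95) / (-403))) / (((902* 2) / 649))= -1003 / 14127165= -0.00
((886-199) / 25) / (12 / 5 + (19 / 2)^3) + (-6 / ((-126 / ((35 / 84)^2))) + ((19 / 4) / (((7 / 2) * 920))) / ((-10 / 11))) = 659607251 / 17085448800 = 0.04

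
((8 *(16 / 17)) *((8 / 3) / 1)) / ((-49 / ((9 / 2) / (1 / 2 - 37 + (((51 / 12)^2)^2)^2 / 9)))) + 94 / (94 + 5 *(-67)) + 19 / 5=4760364400598057 / 1396082307335345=3.41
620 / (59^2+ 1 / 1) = 310 / 1741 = 0.18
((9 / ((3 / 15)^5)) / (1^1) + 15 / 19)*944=504464160 / 19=26550745.26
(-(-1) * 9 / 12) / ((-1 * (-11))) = 3 / 44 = 0.07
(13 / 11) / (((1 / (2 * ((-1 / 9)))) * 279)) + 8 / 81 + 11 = 306533 / 27621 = 11.10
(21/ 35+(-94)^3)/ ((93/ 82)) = -340539194/ 465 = -732342.35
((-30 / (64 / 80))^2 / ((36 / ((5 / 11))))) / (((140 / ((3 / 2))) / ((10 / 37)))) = 0.05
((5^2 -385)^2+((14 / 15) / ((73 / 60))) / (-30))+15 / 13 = 1844872061 / 14235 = 129601.13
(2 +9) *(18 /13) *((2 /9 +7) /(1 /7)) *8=6160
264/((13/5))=1320/13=101.54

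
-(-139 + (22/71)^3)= 49738981/357911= 138.97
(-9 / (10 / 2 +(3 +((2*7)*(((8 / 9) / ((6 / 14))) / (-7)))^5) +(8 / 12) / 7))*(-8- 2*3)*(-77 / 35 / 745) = 69606547857 / 228250889387575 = 0.00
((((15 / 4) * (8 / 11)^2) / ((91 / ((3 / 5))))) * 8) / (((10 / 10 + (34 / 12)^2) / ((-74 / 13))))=-3068928 / 46521475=-0.07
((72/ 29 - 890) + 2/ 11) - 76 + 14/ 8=-1226983/ 1276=-961.59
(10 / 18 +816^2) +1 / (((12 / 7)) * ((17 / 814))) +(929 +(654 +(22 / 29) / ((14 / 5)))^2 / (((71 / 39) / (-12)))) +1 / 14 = -964618679874739 / 447653367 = -2154833.97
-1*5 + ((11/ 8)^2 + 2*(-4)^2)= 1849/ 64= 28.89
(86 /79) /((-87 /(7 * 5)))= -3010 /6873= -0.44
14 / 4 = 7 / 2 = 3.50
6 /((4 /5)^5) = 9375 /512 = 18.31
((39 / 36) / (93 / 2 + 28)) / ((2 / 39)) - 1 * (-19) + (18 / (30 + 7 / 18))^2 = 3501374733 / 178328564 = 19.63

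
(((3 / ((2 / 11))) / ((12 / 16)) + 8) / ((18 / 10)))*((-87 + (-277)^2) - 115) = 1275450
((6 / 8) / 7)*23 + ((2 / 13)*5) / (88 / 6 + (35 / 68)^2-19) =46739829 / 20543068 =2.28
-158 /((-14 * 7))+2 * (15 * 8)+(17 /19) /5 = 1125538 /4655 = 241.79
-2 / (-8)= 1 / 4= 0.25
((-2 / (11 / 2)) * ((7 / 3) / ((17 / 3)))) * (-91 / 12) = 637 / 561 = 1.14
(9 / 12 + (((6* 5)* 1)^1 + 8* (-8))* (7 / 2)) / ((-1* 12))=473 / 48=9.85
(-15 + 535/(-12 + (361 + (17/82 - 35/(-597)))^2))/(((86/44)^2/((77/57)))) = -58260989881585464820/10987047231622899187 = -5.30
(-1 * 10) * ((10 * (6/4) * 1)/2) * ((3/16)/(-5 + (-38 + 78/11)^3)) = 59895/125794096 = 0.00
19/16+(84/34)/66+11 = 36577/2992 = 12.22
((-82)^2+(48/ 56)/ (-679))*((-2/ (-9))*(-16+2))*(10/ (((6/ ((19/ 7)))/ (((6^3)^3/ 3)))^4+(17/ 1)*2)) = -363757798064586922750003642569326592/ 59121859386968579911831285935323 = -6152.68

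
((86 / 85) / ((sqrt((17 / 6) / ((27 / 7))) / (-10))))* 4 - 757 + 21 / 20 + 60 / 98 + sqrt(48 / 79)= -740231 / 980 - 6192* sqrt(238) / 2023 + 4* sqrt(237) / 79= -801.78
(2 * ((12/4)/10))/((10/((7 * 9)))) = 189/50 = 3.78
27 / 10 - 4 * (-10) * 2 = 827 / 10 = 82.70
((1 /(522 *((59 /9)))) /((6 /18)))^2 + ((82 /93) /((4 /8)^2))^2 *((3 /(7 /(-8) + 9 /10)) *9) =13434.01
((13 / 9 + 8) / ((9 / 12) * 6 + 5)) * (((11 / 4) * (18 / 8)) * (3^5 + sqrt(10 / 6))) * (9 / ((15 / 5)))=935 * sqrt(15) / 152 + 681615 / 152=4508.13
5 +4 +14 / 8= 43 / 4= 10.75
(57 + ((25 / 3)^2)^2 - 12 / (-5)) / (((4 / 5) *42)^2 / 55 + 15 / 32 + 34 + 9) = 17399201600 / 228079233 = 76.29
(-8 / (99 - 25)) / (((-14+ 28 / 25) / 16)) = 800 / 5957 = 0.13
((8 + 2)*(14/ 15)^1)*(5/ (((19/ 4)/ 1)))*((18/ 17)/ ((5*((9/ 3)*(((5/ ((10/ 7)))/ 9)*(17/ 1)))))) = 576/ 5491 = 0.10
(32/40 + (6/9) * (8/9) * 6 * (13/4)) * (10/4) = 278/9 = 30.89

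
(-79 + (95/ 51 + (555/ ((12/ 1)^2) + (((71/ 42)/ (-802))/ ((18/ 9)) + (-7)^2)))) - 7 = -71656703/ 2290512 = -31.28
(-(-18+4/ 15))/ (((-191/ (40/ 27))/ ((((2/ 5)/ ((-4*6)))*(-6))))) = -1064/ 77355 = -0.01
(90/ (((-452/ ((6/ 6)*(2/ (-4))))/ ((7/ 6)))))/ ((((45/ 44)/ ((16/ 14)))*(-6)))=-22/ 1017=-0.02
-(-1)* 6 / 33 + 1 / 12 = 35 / 132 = 0.27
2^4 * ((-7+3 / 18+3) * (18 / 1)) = -1104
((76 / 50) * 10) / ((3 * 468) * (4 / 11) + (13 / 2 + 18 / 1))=1672 / 58855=0.03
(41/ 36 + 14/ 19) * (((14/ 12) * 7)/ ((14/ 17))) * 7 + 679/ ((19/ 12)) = 4588675/ 8208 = 559.05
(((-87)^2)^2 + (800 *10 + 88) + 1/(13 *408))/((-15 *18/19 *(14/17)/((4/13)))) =-5774248030843/3832920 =-1506488.01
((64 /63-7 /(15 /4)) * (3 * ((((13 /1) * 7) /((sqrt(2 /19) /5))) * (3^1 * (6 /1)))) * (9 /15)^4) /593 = -846612 * sqrt(38) /370625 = -14.08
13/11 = 1.18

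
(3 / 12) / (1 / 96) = 24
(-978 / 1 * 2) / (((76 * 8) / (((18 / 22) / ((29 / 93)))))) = -409293 / 48488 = -8.44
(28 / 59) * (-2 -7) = -252 / 59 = -4.27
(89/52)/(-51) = -0.03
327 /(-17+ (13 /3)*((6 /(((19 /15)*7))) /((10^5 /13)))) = -434910000 /22609493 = -19.24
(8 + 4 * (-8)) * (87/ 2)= -1044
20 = 20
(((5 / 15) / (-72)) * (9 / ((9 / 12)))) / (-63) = 1 / 1134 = 0.00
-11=-11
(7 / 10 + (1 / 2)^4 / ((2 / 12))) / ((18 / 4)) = 43 / 180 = 0.24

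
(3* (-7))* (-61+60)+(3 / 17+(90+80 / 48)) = 5755 / 51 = 112.84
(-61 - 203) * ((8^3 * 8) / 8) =-135168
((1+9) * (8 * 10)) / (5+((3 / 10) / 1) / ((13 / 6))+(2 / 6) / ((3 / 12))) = 78000 / 631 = 123.61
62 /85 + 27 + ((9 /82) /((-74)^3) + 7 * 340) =6800418109011 /2824411280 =2407.73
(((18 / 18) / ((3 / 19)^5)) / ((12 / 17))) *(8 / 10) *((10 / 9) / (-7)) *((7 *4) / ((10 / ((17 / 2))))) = -1431185222 / 32805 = -43627.05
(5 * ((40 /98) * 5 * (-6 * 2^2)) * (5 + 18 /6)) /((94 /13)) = -624000 /2303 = -270.95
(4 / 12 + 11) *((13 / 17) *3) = 26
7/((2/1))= 7/2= 3.50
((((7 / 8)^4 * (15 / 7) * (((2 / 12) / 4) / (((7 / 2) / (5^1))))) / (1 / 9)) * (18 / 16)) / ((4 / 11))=1091475 / 524288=2.08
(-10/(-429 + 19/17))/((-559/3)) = -255/2033083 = -0.00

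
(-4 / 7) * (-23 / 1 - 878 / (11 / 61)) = 215244 / 77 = 2795.38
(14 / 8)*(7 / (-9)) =-49 / 36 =-1.36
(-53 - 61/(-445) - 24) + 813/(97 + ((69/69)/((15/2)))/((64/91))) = -1421994004/20759695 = -68.50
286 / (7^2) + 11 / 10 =3399 / 490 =6.94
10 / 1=10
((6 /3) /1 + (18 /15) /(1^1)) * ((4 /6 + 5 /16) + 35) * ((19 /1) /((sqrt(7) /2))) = 65626 * sqrt(7) /105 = 1653.62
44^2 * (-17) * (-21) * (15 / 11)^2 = 1285200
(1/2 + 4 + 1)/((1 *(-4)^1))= -11/8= -1.38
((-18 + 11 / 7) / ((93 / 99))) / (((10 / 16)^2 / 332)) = -16127232 / 1085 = -14863.81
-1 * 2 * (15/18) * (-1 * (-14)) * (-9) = 210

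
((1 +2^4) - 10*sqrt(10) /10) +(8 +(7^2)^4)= 5764826 - sqrt(10)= 5764822.84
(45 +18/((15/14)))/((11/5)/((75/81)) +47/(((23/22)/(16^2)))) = 177675/33094831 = 0.01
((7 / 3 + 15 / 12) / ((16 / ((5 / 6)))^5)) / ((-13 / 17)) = -2284375 / 1271981408256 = -0.00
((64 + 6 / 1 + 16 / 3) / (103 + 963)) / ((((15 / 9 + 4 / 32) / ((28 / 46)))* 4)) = 3164 / 527137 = 0.01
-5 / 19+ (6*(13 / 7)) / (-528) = -3327 / 11704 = -0.28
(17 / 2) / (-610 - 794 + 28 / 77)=-187 / 30880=-0.01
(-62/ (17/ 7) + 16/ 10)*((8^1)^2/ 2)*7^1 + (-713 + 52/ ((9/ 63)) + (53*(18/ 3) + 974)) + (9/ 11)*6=-4125481/ 935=-4412.28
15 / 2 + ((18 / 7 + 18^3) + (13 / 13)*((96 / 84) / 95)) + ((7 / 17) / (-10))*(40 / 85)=2245514171 / 384370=5842.06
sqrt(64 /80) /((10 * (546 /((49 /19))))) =7 * sqrt(5) /37050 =0.00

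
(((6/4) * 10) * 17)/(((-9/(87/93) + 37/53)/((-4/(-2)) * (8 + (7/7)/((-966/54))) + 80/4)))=-1132300215/1103977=-1025.66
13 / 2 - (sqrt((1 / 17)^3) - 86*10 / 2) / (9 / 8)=6997 / 18 - 8*sqrt(17) / 2601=388.71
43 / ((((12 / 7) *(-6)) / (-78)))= 3913 / 12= 326.08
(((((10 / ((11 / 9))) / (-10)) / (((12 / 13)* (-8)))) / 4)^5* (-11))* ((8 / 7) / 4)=-90224199 / 1760713253060608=-0.00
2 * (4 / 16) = 1 / 2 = 0.50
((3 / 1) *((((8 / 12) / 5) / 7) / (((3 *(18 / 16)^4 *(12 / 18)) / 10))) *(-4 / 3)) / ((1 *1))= -32768 / 137781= -0.24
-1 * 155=-155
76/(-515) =-76/515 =-0.15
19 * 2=38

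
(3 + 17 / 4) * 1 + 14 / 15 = 491 / 60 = 8.18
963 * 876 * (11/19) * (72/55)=60738336/95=639350.91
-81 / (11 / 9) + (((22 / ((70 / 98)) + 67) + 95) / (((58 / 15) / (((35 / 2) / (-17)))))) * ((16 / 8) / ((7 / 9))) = -1075167 / 5423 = -198.26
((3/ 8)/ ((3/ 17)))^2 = 289/ 64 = 4.52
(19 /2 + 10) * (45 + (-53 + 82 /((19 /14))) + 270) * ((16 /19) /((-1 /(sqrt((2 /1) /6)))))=-637104 * sqrt(3) /361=-3056.78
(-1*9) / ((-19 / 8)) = 72 / 19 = 3.79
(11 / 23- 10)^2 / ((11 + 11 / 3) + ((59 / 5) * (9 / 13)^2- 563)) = -121581135 / 727738952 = -0.17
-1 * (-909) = 909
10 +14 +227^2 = 51553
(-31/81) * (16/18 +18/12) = -1333/1458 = -0.91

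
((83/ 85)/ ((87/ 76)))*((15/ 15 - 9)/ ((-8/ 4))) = 25232/ 7395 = 3.41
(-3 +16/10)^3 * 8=-2744/125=-21.95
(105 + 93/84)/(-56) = -2971/1568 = -1.89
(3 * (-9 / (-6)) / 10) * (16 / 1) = 36 / 5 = 7.20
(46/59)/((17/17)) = 46/59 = 0.78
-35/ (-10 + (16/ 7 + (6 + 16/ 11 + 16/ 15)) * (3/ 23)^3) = 163950325/ 46730612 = 3.51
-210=-210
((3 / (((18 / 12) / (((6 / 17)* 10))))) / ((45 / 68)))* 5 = 160 / 3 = 53.33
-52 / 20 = -13 / 5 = -2.60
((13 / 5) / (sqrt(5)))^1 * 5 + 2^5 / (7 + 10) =32 / 17 + 13 * sqrt(5) / 5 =7.70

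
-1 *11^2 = -121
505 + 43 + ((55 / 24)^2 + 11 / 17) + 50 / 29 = 555.62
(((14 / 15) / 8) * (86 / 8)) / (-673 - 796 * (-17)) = 0.00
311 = 311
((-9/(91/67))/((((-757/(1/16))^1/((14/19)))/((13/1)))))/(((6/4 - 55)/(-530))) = 0.05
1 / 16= 0.06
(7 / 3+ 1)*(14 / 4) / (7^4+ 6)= 35 / 7221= 0.00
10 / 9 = 1.11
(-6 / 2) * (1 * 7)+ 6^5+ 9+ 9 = 7773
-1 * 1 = -1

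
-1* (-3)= 3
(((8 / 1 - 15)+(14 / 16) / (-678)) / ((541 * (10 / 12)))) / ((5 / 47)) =-71393 / 489064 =-0.15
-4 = -4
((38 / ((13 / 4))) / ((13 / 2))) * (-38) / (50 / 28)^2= -2264192 / 105625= -21.44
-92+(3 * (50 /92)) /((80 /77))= -90.43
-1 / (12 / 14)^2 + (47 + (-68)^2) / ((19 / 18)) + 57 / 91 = 275393795 / 62244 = 4424.42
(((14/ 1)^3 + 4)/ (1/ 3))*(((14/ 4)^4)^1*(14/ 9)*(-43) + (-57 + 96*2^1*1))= -163272649/ 2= -81636324.50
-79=-79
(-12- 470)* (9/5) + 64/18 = -38882/45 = -864.04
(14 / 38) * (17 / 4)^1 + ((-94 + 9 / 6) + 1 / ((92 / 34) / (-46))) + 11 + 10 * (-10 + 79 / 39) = -523673 / 2964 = -176.68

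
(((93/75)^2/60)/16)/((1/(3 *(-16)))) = -961/12500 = -0.08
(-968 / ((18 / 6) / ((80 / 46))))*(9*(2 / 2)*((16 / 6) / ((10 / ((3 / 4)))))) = -23232 / 23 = -1010.09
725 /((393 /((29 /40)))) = 4205 /3144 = 1.34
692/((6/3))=346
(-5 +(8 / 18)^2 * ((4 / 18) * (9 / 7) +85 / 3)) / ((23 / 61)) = 67771 / 39123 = 1.73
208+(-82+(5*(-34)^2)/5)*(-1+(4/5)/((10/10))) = -34/5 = -6.80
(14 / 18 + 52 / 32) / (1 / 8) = 173 / 9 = 19.22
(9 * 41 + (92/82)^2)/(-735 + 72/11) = -6846455/13469853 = -0.51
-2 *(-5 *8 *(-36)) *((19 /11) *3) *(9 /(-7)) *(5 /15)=492480 /77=6395.84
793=793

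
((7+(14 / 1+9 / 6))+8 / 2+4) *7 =427 / 2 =213.50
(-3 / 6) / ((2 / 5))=-5 / 4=-1.25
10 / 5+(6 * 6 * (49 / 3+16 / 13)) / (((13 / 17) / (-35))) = -4890562 / 169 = -28938.24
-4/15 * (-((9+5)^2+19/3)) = 2428/45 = 53.96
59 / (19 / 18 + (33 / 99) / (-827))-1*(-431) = 7647991 / 15707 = 486.92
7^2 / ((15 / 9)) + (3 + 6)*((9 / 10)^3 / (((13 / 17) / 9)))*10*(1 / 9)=115.20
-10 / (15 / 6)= -4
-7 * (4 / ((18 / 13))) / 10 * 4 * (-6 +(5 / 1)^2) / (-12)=1729 / 135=12.81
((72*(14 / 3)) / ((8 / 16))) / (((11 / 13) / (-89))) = -777504 / 11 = -70682.18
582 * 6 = 3492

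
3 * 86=258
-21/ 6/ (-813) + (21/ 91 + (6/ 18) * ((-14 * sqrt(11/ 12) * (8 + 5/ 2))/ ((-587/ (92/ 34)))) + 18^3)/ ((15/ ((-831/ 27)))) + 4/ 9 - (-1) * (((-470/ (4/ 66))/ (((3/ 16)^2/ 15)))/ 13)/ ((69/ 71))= -153631160987/ 560970 - 312179 * sqrt(33)/ 4041495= -273867.43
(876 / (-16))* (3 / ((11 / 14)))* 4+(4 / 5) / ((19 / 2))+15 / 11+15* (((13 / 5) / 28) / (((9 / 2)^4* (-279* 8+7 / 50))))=-1490212341420389 / 1785254212665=-834.73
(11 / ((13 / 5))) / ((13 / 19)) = 1045 / 169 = 6.18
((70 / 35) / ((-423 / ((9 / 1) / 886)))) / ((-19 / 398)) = 398 / 395599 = 0.00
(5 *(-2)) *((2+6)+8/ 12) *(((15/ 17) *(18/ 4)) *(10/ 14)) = -29250/ 119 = -245.80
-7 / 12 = -0.58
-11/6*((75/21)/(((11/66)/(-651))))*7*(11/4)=1969275/4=492318.75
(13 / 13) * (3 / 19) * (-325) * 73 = -71175 / 19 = -3746.05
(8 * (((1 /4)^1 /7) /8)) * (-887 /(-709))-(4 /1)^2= -15.96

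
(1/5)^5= 1/3125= 0.00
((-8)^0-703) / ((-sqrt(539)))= 30.24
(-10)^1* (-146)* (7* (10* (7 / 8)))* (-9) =-804825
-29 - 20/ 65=-381/ 13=-29.31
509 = 509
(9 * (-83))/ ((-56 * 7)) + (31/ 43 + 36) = 651089/ 16856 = 38.63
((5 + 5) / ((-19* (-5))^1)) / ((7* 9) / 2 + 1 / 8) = 16 / 4807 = 0.00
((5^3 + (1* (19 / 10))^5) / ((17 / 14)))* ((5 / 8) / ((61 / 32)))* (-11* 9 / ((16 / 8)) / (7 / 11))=-959351283 / 305000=-3145.41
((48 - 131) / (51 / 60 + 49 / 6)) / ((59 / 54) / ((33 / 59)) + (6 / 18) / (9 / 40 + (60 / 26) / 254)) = -45729577080 / 16778310533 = -2.73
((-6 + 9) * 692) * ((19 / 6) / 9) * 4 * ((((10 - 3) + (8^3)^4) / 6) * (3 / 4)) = 225880920054241 / 9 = 25097880006026.78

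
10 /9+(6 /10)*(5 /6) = 29 /18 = 1.61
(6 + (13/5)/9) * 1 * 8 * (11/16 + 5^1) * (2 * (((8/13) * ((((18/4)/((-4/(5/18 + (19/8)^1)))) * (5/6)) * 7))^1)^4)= 791261650482067625/104963309568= 7538459.43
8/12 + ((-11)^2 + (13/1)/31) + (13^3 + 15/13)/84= 148.25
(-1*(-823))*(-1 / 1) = -823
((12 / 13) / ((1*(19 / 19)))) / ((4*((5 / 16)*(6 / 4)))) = 32 / 65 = 0.49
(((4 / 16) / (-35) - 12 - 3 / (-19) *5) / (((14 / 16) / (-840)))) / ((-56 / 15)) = -2685510 / 931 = -2884.54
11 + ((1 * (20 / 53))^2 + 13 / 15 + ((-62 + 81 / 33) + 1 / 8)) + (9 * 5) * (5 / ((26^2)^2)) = -10041699919033 / 211801521360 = -47.41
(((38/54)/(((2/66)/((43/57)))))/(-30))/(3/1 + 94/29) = -13717/146610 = -0.09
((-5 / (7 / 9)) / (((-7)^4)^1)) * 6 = -270 / 16807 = -0.02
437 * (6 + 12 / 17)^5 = 8414061725088 / 1419857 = 5925992.35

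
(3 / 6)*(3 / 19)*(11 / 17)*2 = 33 / 323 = 0.10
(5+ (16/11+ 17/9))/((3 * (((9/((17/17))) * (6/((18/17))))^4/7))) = 5782/2009264697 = 0.00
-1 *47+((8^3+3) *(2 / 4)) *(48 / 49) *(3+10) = 158377 / 49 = 3232.18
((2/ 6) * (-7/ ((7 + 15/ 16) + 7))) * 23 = -3.59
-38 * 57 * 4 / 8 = -1083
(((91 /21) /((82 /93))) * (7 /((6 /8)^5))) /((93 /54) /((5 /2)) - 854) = -7221760 /42507693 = -0.17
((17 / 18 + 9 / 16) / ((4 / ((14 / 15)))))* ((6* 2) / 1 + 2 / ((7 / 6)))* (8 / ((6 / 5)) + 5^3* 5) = 82243 / 27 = 3046.04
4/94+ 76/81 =0.98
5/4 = 1.25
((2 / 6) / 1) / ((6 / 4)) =0.22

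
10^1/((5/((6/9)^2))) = 8/9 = 0.89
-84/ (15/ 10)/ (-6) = 28/ 3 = 9.33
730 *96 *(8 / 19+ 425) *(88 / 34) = 24924092160 / 323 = 77164372.01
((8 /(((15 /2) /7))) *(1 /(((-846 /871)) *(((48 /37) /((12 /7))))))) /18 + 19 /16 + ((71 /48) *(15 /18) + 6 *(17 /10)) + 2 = 25684993 /1827360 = 14.06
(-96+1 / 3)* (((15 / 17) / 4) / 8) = -1435 / 544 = -2.64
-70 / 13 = -5.38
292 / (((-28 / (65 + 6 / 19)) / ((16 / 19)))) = -1449488 / 2527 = -573.60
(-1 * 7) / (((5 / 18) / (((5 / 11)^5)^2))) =-246093750 / 25937424601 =-0.01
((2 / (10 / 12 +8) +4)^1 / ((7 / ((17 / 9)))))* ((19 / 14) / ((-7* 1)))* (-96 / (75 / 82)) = 13560832 / 584325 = 23.21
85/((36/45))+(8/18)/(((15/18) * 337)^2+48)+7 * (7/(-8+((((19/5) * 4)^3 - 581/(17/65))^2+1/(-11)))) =49927307823975496885003/469903918571315068724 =106.25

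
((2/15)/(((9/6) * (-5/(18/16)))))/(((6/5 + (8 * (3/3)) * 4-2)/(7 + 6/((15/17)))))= -23/2600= -0.01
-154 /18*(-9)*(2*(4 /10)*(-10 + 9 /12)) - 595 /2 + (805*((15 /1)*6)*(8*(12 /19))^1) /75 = 762573 /190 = 4013.54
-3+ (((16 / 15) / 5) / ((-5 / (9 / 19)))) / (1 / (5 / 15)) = -3.01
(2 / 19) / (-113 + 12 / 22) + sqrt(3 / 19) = -22 / 23503 + sqrt(57) / 19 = 0.40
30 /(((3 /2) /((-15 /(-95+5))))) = 10 /3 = 3.33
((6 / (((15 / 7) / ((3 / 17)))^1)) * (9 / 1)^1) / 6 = 63 / 85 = 0.74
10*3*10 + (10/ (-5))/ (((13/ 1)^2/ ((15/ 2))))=50685/ 169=299.91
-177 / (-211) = 177 / 211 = 0.84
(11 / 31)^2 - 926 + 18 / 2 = -881116 / 961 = -916.87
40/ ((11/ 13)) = 520/ 11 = 47.27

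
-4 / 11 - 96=-1060 / 11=-96.36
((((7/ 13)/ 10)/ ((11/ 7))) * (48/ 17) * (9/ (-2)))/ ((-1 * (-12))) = -441/ 12155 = -0.04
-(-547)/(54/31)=16957/54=314.02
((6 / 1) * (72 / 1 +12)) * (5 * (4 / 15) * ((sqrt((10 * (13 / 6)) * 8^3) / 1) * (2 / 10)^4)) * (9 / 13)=32256 * sqrt(390) / 8125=78.40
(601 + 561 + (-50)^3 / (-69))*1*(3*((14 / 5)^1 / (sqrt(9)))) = 2872492 / 345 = 8326.06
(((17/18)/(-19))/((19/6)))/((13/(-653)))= 0.79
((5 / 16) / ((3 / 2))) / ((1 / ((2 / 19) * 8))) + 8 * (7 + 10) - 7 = 7363 / 57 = 129.18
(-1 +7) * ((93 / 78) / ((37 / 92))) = 8556 / 481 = 17.79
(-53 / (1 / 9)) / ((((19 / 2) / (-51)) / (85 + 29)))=291924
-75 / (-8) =75 / 8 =9.38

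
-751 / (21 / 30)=-7510 / 7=-1072.86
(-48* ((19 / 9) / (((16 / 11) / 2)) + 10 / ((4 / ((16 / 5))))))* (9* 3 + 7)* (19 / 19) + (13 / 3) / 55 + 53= -975714 / 55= -17740.25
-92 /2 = -46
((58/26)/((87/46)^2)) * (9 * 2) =4232/377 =11.23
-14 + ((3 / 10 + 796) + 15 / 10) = 3919 / 5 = 783.80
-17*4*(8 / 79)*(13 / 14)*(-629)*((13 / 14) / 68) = 212602 / 3871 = 54.92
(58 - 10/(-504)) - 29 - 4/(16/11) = 1655/63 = 26.27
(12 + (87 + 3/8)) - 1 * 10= 89.38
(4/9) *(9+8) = 7.56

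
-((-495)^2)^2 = -60037250625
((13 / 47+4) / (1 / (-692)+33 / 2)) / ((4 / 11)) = 382503 / 536599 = 0.71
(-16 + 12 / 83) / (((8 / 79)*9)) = -25991 / 1494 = -17.40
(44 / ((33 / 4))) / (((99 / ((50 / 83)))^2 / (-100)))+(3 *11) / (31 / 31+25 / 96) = 5299317536 / 202557267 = 26.16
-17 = -17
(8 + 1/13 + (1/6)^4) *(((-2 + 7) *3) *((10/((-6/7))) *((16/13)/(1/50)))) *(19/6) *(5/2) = -56563653125/82134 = -688675.25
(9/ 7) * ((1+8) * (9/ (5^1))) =729/ 35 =20.83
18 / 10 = 9 / 5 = 1.80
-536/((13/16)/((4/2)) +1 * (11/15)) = -257280/547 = -470.35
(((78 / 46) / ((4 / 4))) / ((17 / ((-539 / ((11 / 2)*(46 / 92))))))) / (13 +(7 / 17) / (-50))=-127400 / 84663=-1.50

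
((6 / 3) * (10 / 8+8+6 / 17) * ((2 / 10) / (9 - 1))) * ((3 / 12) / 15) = 653 / 81600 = 0.01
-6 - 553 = -559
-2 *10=-20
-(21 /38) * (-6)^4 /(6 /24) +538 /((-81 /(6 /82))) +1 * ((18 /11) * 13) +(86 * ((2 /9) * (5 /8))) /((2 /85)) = -2162241311 /925452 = -2336.42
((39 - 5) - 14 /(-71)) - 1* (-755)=56033 /71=789.20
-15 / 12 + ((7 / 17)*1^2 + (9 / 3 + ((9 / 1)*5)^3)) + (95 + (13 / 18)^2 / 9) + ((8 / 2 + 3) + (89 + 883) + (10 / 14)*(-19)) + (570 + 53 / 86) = 692031010045 / 7460586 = 92758.26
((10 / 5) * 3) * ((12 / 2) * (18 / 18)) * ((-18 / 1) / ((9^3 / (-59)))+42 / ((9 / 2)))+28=3748 / 9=416.44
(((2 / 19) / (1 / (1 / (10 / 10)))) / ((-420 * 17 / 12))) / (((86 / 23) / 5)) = -23 / 97223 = -0.00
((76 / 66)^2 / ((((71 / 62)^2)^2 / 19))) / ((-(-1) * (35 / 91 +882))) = 5270246208448 / 317440660705839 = 0.02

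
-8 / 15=-0.53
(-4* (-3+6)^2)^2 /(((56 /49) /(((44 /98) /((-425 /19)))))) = -67716 /2975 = -22.76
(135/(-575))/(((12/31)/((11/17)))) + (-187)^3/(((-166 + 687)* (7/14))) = -25102.90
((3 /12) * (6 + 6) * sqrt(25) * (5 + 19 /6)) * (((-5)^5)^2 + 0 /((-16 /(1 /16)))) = 2392578125 /2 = 1196289062.50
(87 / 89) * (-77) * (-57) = 381843 / 89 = 4290.37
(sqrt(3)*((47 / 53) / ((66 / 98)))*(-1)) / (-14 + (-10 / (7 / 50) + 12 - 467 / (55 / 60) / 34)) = 274057*sqrt(3) / 18401388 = 0.03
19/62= 0.31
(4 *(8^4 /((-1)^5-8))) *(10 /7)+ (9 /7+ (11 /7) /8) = -187139 /72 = -2599.15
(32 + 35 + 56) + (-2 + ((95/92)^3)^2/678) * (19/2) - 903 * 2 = -1399400017115911853/822217381822464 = -1701.98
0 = 0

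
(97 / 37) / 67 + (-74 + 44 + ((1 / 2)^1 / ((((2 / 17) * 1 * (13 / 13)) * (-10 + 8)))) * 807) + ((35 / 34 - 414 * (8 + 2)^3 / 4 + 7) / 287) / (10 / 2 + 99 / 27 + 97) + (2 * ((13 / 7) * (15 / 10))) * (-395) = -121126629655991 / 30673023976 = -3948.96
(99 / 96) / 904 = 33 / 28928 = 0.00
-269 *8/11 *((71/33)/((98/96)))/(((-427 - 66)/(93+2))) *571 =132611232640/2922997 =45368.24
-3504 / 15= -1168 / 5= -233.60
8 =8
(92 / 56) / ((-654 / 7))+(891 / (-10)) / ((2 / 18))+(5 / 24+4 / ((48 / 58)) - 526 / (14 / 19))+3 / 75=-230531761 / 152600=-1510.69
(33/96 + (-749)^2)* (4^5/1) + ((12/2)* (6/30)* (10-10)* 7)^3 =574465376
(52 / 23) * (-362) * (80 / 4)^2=-7529600 / 23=-327373.91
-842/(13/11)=-9262/13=-712.46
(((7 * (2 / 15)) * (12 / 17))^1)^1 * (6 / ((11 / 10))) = 672 / 187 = 3.59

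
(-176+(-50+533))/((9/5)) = 1535/9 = 170.56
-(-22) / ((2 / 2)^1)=22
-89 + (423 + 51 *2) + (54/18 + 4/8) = 879/2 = 439.50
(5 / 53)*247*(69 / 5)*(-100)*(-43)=73284900 / 53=1382733.96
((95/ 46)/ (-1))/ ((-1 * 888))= 95/ 40848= 0.00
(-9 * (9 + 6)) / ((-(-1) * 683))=-135 / 683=-0.20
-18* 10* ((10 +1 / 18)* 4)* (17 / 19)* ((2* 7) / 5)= -344624 / 19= -18138.11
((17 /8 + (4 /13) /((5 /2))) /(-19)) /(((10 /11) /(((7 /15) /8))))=-90013 /11856000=-0.01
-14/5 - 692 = -3474/5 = -694.80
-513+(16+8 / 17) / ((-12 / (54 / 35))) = -8757 / 17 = -515.12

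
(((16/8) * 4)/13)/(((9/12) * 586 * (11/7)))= 112/125697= 0.00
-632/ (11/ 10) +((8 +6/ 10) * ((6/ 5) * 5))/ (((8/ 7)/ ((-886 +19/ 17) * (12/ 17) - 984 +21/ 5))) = -23211225803/ 317900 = -73014.24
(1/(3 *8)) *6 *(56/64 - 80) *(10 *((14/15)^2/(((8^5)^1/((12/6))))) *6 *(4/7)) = -1477/40960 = -0.04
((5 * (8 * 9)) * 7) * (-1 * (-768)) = 1935360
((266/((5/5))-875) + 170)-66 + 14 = -491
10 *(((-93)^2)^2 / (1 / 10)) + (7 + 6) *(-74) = 7480519138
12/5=2.40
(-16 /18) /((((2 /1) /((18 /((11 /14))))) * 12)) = -28 /33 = -0.85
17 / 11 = 1.55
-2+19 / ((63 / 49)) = 115 / 9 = 12.78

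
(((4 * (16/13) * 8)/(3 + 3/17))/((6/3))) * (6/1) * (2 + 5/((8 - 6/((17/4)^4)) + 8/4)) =348989056/3751533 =93.03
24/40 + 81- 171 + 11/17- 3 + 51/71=-549394/6035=-91.03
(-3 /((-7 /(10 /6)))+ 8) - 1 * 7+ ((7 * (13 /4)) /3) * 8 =1310 /21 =62.38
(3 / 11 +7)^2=52.89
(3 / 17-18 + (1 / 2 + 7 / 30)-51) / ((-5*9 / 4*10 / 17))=34726 / 3375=10.29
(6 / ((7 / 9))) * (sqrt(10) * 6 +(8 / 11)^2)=3456 / 847 +324 * sqrt(10) / 7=150.45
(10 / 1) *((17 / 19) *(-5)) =-44.74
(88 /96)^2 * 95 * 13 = 149435 /144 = 1037.74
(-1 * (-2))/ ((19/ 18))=36/ 19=1.89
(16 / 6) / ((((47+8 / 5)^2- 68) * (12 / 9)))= 50 / 57349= 0.00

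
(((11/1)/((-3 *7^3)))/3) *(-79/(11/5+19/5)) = 0.05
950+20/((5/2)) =958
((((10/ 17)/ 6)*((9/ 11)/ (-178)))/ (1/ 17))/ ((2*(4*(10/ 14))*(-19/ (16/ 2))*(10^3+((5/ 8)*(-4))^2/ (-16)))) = 224/ 396666325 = 0.00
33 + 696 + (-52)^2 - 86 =3347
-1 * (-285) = 285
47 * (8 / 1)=376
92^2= 8464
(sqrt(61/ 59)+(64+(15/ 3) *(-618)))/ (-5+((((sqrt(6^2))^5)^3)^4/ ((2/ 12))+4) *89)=-178/ 1535208473040474323488138218482096380250758470255+sqrt(3599)/ 1539814098459595746458602633137542669391510745665765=-0.00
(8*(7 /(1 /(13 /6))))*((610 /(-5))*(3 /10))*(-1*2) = 44408 /5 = 8881.60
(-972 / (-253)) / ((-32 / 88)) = -243 / 23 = -10.57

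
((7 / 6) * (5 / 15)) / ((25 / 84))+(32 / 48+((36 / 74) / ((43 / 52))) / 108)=78706 / 39775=1.98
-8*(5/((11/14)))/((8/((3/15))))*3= -42/11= -3.82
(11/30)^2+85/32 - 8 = -37507/7200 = -5.21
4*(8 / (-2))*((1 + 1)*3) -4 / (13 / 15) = -1308 / 13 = -100.62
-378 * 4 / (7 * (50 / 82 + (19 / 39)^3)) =-262664532 / 882097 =-297.77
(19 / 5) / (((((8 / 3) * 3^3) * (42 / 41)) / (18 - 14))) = 779 / 3780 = 0.21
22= 22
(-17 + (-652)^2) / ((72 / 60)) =2125435 / 6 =354239.17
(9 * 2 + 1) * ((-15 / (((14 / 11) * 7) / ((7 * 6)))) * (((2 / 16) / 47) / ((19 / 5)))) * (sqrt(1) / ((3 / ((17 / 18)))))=-4675 / 15792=-0.30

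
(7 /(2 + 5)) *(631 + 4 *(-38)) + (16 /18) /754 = 1625251 /3393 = 479.00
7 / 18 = 0.39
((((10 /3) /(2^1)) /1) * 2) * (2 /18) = 10 /27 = 0.37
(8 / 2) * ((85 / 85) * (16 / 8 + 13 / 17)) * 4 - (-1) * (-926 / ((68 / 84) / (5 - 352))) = 6748514 / 17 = 396971.41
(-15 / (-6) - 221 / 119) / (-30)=-3 / 140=-0.02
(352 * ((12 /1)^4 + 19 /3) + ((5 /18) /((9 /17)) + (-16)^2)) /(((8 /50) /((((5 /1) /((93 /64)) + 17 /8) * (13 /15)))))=318382458978545 /1446336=220130356.28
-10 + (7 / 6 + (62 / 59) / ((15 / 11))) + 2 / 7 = -32119 / 4130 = -7.78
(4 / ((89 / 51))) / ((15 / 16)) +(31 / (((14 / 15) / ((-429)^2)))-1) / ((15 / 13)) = 99015007703 / 18690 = 5297753.22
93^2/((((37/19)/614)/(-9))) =-908093106/37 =-24543056.92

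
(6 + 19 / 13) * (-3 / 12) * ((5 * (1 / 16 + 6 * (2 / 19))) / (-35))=0.18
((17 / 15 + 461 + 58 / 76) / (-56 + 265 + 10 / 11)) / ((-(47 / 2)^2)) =-5804722 / 1453665585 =-0.00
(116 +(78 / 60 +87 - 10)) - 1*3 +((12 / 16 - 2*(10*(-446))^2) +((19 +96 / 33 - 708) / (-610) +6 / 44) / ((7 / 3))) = -3737215716051 / 93940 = -39783007.41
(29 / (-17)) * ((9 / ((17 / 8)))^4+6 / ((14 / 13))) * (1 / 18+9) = -301542122699 / 59633994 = -5056.55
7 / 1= 7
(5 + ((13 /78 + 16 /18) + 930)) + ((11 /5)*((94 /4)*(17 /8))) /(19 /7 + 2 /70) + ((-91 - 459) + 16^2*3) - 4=5484025 /4608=1190.11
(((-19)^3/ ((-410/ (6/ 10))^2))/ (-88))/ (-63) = -0.00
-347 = -347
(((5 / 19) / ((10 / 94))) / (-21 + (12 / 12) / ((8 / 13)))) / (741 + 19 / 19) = -188 / 1092595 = -0.00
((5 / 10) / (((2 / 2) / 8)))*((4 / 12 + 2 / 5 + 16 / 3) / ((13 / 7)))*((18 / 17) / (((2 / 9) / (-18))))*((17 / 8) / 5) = -11907 / 25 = -476.28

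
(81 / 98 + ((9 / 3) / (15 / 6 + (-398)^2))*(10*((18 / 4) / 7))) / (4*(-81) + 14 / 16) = -14666076 / 5732731235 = -0.00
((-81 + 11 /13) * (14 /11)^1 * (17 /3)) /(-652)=0.89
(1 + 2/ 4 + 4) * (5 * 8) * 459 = 100980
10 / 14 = 5 / 7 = 0.71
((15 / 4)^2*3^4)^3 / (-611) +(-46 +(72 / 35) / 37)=-7839360360136063 / 3240939520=-2418854.26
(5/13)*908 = 4540/13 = 349.23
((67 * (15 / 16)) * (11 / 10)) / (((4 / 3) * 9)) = 737 / 128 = 5.76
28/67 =0.42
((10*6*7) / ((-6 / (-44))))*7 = 21560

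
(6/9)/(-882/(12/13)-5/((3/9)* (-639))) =-284/407033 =-0.00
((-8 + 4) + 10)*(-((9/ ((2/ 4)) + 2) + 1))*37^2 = -172494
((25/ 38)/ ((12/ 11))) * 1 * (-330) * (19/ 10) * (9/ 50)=-1089/ 16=-68.06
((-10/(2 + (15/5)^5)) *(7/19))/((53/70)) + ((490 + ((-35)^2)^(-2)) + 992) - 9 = 2225863557882/1511129375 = 1472.98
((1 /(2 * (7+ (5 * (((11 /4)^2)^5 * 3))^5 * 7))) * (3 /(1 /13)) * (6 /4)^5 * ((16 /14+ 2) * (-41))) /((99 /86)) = -147082250789818372617821137617813504 /436804026637041291764024364986238790509139593461134622397799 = -0.00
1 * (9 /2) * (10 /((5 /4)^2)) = 144 /5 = 28.80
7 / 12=0.58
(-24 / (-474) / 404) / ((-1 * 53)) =-1 / 422887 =-0.00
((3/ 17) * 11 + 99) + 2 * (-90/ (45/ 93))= -4608/ 17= -271.06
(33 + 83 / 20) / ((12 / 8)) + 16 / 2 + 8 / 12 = 1003 / 30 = 33.43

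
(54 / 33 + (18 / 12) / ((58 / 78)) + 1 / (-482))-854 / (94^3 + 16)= 116552680467 / 31927848700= 3.65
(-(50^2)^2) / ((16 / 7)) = -2734375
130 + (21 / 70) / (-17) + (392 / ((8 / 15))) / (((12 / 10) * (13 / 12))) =1536761 / 2210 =695.37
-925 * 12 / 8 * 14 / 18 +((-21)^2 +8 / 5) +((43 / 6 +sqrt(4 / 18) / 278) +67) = -2812 / 5 +sqrt(2) / 834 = -562.40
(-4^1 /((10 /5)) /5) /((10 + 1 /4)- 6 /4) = -0.05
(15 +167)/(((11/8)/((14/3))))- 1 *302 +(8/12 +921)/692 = 7239671/22836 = 317.03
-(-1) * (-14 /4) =-3.50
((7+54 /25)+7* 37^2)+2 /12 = 9592.33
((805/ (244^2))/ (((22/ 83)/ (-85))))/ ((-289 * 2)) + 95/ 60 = 212533633/ 133598784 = 1.59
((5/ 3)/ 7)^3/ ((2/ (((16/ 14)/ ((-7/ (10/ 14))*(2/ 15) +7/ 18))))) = -25000/ 2974839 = -0.01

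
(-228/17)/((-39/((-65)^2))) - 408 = 17764/17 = 1044.94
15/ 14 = 1.07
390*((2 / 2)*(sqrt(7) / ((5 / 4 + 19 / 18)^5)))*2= 31.68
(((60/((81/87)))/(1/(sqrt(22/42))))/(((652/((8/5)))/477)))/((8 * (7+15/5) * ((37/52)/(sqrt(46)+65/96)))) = 259753 * sqrt(231)/6079248+39962 * sqrt(10626)/633255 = 7.15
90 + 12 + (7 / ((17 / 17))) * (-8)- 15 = 31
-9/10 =-0.90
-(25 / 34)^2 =-625 / 1156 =-0.54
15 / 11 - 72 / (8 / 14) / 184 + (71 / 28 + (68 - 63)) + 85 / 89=1445307 / 157619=9.17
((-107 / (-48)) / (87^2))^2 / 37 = 11449 / 4883837545728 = 0.00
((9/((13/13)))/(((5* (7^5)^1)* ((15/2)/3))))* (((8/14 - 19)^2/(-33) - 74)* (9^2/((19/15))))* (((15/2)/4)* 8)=-596171826/172120487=-3.46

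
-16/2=-8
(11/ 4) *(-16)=-44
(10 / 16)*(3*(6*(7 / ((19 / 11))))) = 3465 / 76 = 45.59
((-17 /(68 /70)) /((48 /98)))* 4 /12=-1715 /144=-11.91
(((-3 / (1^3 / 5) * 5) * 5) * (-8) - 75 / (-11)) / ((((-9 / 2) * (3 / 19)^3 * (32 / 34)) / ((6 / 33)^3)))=-142838675 / 131769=-1084.01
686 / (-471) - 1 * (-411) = 192895 / 471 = 409.54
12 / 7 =1.71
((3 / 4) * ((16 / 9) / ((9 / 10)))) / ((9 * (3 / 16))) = 640 / 729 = 0.88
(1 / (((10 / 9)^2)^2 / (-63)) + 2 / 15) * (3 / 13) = -1236029 / 130000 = -9.51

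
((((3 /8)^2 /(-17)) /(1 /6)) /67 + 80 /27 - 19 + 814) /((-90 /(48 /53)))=-8.03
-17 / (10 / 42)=-357 / 5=-71.40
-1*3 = -3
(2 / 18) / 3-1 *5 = -134 / 27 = -4.96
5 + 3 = 8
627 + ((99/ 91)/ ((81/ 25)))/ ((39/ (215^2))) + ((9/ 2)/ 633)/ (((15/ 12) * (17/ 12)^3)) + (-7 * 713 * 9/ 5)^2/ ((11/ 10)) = 133620763649036523784/ 1821127773465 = 73372536.29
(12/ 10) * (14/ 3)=28/ 5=5.60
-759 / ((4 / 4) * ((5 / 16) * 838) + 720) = -6072 / 7855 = -0.77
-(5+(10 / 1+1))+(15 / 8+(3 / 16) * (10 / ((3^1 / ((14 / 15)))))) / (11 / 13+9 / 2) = -25921 / 1668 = -15.54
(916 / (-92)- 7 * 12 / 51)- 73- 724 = -316164 / 391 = -808.60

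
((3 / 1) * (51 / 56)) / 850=9 / 2800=0.00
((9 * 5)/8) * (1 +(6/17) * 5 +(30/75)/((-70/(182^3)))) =-131756697/680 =-193759.85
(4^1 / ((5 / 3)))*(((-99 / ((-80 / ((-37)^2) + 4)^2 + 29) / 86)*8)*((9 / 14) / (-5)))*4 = 17812026144 / 69788091625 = 0.26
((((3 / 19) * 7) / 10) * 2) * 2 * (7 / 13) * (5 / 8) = 147 / 988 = 0.15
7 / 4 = 1.75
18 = 18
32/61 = 0.52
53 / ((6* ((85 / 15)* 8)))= 53 / 272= 0.19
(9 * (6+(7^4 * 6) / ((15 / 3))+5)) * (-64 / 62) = -4164768 / 155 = -26869.47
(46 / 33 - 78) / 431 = -2528 / 14223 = -0.18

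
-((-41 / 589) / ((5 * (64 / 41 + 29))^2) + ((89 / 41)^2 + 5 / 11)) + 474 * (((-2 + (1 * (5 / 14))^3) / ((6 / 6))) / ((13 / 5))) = -56247095556631794921 / 155603452102198100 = -361.48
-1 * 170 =-170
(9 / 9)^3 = 1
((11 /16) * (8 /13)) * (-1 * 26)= -11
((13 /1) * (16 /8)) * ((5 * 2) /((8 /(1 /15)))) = 13 /6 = 2.17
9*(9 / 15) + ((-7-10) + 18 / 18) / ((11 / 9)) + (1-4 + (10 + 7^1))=347 / 55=6.31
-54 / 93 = -18 / 31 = -0.58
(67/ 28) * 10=335/ 14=23.93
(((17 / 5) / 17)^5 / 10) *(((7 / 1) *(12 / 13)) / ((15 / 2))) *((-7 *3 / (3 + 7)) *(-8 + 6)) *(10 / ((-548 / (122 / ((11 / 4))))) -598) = -530614728 / 7652734375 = -0.07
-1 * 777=-777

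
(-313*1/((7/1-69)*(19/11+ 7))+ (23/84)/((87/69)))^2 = 924122683969/1459882561536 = 0.63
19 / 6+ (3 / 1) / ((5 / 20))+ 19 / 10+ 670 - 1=10291 / 15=686.07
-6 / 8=-3 / 4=-0.75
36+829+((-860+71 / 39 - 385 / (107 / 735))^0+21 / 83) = 71899 / 83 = 866.25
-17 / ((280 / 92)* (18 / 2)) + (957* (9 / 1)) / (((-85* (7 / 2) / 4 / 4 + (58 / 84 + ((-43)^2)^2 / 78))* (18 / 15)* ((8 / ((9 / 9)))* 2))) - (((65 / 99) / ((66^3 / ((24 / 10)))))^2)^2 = -28753763477077770122363419029824087 / 47106731408925701327178612907557360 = -0.61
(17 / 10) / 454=17 / 4540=0.00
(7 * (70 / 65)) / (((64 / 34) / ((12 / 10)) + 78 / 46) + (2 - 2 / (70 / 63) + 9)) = 574770 / 950339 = 0.60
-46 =-46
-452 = -452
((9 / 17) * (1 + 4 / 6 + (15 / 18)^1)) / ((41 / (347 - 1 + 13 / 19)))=296415 / 26486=11.19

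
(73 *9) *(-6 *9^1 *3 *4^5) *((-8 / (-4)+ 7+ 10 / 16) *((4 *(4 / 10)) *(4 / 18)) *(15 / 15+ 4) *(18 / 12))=-2797369344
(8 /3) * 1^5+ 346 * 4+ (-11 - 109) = 3800 /3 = 1266.67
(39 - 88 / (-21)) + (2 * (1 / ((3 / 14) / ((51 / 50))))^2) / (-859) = 486350863 / 11274375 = 43.14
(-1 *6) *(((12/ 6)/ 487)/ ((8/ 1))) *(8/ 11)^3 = -768/ 648197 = -0.00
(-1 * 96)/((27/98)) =-3136/9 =-348.44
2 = 2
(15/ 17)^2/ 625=9/ 7225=0.00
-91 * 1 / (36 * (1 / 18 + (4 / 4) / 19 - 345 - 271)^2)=-295659 / 44367103225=-0.00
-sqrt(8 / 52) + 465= 465-sqrt(26) / 13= 464.61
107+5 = 112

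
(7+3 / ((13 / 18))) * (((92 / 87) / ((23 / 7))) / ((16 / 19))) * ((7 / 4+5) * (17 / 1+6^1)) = 137655 / 208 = 661.80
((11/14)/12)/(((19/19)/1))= 11/168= 0.07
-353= -353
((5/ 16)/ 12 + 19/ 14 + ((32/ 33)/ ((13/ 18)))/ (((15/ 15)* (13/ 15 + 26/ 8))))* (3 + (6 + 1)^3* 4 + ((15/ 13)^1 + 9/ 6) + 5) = 972355969477/ 411419008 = 2363.42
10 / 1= 10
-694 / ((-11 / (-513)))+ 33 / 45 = -5340209 / 165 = -32364.90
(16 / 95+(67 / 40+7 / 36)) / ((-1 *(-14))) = 13939 / 95760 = 0.15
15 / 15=1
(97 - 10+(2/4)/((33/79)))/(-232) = -5821/15312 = -0.38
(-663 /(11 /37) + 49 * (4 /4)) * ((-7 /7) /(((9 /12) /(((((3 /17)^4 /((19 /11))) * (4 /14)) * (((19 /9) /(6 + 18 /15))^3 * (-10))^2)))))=2900711289453125 /97849825905189456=0.03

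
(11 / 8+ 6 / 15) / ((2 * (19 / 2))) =71 / 760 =0.09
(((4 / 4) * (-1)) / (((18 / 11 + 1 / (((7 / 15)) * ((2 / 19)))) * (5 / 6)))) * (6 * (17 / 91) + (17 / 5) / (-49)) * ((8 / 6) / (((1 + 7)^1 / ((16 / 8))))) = -147356 / 7705425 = -0.02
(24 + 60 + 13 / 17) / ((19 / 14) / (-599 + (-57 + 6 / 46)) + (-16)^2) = 304324790 / 919091451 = 0.33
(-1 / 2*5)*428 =-1070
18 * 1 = 18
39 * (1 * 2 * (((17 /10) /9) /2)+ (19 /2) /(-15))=-52 /3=-17.33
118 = 118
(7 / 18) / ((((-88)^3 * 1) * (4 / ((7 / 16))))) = -49 / 785055744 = -0.00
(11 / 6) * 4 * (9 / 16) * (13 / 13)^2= 33 / 8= 4.12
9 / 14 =0.64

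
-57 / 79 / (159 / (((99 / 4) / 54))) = -209 / 100488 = -0.00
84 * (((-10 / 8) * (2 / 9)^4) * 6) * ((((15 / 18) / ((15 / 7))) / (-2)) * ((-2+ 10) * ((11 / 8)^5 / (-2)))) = -39457495 / 6718464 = -5.87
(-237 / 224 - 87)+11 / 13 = -253961 / 2912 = -87.21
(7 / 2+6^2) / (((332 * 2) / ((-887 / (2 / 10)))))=-350365 / 1328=-263.83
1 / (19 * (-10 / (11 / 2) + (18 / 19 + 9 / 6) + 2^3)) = 22 / 3607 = 0.01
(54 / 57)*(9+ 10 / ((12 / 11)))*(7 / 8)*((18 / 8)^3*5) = 8343405 / 9728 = 857.67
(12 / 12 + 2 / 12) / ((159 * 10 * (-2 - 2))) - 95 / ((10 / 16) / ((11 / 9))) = -7089287 / 38160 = -185.78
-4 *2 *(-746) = 5968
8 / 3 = 2.67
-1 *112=-112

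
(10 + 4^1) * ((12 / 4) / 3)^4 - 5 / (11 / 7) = 119 / 11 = 10.82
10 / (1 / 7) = 70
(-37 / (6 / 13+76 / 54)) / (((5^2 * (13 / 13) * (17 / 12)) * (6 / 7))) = -90909 / 139400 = -0.65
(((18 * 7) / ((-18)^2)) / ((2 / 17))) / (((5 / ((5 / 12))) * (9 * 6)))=119 / 23328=0.01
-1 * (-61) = 61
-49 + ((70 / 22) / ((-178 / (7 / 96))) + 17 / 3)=-2715175 / 62656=-43.33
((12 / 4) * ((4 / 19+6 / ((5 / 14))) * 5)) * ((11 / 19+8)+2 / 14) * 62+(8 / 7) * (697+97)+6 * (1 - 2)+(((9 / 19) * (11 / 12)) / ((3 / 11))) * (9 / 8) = 11230419077 / 80864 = 138880.33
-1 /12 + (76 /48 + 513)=514.50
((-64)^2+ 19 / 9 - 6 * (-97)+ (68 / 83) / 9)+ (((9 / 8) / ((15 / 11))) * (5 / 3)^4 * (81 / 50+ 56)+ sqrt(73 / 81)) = sqrt(73) / 9+ 180965093 / 35856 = 5047.95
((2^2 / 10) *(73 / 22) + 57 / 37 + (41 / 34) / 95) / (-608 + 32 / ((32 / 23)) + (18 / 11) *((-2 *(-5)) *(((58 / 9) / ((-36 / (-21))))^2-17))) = -306726183 / 67290105500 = -0.00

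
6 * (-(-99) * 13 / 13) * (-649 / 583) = -35046 / 53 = -661.25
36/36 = 1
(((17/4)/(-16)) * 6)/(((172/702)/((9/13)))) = -12393/2752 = -4.50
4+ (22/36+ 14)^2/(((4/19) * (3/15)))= 6576239/1296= 5074.26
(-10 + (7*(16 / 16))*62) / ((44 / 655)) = 69430 / 11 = 6311.82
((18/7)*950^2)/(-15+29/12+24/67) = -13060980000/68803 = -189831.55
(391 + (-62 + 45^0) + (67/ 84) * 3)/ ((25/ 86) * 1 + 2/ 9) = 3601809/ 5558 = 648.04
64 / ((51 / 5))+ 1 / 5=1651 / 255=6.47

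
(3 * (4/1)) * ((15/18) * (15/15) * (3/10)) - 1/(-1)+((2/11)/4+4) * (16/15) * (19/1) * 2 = 27716/165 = 167.98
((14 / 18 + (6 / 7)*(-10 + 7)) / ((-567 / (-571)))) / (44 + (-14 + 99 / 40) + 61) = -2580920 / 133560819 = -0.02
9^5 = 59049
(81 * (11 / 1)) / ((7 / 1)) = 891 / 7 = 127.29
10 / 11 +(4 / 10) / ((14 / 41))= 801 / 385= 2.08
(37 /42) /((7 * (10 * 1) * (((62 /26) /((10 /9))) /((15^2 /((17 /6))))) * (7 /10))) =120250 /180761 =0.67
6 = 6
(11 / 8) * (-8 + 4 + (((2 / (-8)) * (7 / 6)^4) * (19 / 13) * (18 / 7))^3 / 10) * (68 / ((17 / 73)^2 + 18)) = -2367790050423175279 / 100986249768468480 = -23.45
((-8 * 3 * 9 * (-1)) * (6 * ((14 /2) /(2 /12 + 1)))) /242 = 3888 /121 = 32.13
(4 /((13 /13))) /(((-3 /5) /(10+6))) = -320 /3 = -106.67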